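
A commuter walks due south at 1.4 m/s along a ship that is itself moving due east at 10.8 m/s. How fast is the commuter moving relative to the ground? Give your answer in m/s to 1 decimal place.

10.9 m/s

Taking east as x and north as y: ship velocity = (10.800, 0.000) m/s; commuter velocity relative to ship = (0.000, -1.400) m/s.
Velocity relative to ground = (10.800, 0.000) + (0.000, -1.400) = (10.800, -1.400) m/s.
Speed = |(10.800, -1.400)| = 10.890 m/s.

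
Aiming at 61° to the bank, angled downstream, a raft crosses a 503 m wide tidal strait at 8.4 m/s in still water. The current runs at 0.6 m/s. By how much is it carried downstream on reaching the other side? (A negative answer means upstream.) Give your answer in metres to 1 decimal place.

319.9 m

Perpendicular speed = 7.347 m/s; crossing time = 503 / 7.347 = 68.465 s.
Net downstream speed = 4.672 m/s.
Drift = 4.672 × 68.465 = 319.897 m (downstream).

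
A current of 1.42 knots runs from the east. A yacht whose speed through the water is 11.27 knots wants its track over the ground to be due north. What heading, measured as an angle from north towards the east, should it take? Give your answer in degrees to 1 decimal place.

The current pushes perpendicular to the desired track; the heading must have a component into the current equal to 1.42 knots: 11.27 sin θ = 1.42.
sin θ = 0.1260, so θ = 7.238°.

7.2°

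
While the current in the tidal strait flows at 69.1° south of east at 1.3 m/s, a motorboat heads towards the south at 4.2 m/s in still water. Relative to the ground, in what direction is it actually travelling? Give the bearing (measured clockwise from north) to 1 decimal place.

Taking east as x and north as y: velocity relative to the water = (0.000, -4.200) m/s; the water relative to ground = (0.464, -1.214) m/s.
Velocity relative to ground = (0.000, -4.200) + (0.464, -1.214) = (0.464, -5.414) m/s.
Bearing = atan2(0.46, -5.41) = 175.10° clockwise from north.

175.1°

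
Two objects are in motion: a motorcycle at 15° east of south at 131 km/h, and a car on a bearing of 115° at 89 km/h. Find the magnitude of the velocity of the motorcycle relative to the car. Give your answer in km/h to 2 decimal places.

100.47 km/h

Taking east as x and north as y: motorcycle velocity = (33.905, -126.536) km/h; car velocity = (80.661, -37.613) km/h.
Velocity of motorcycle relative to car = (33.905, -126.536) − (80.661, -37.613) = (-46.756, -88.923) km/h.
Magnitude = |(-46.756, -88.923)| = 100.466 km/h.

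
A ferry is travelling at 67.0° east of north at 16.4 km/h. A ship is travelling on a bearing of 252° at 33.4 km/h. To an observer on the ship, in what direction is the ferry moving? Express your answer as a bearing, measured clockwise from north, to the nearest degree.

Taking east as x and north as y: ferry velocity = (15.096, 6.408) km/h; ship velocity = (-31.765, -10.321) km/h.
Velocity of ferry relative to ship = (15.096, 6.408) − (-31.765, -10.321) = (46.862, 16.729) km/h.
Bearing = atan2(46.86, 16.73) = 70.35° clockwise from north.

070°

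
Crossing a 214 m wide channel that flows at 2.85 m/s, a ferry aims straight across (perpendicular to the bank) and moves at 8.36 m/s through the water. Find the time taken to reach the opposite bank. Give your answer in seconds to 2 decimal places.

The component of the ferry's velocity perpendicular to the bank is 8.36 m/s.
The flow acts along the bank and has no component across it.
Time = 214 / 8.360 = 25.598 s.

25.60 s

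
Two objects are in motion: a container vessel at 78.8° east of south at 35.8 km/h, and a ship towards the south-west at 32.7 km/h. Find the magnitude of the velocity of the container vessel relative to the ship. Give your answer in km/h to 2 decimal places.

60.44 km/h

Taking east as x and north as y: container vessel velocity = (35.118, -6.954) km/h; ship velocity = (-23.122, -23.122) km/h.
Velocity of container vessel relative to ship = (35.118, -6.954) − (-23.122, -23.122) = (58.241, 16.169) km/h.
Magnitude = |(58.241, 16.169)| = 60.443 km/h.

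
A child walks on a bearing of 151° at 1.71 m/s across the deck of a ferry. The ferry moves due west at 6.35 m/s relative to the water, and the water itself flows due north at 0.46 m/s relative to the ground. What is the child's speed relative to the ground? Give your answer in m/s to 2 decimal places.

5.62 m/s

In east/north components (m/s): child relative to ferry = (0.829, -1.496); ferry relative to water = (-6.350, 0.000); water relative to ground = (0.000, 0.460).
Sum = (-5.521, -1.036) m/s.
Speed = |(-5.521, -1.036)| = 5.617 m/s.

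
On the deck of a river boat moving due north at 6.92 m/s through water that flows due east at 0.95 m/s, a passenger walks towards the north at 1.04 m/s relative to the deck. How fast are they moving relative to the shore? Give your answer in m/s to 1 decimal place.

In east/north components (m/s): passenger relative to river boat = (0.000, 1.040); river boat relative to water = (0.000, 6.920); water relative to ground = (0.950, 0.000).
Sum = (0.950, 7.960) m/s.
Speed = |(0.950, 7.960)| = 8.016 m/s.

8.0 m/s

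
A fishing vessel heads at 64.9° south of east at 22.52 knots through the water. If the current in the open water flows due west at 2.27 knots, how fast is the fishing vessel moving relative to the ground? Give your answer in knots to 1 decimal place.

21.7 knots

Taking east as x and north as y: velocity relative to the water = (9.553, -20.393) knots; the water relative to ground = (-2.270, 0.000) knots.
Velocity relative to ground = (9.553, -20.393) + (-2.270, 0.000) = (7.283, -20.393) knots.
Speed = |(7.283, -20.393)| = 21.655 knots.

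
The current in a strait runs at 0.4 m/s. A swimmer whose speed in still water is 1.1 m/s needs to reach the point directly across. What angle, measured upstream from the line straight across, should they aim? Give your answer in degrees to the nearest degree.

To cancel the current, the upstream component of the swimmer's velocity must equal the flow: 1.1 sin θ = 0.4.
sin θ = 0.4 / 1.1 = 0.3636.
θ = arcsin(0.3636) = 21.324°.

21°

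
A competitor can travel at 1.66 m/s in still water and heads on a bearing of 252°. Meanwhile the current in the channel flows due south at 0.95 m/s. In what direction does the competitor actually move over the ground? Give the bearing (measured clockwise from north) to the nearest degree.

Taking east as x and north as y: velocity relative to the water = (-1.579, -0.513) m/s; the water relative to ground = (0.000, -0.950) m/s.
Velocity relative to ground = (-1.579, -0.513) + (0.000, -0.950) = (-1.579, -1.463) m/s.
Bearing = atan2(-1.58, -1.46) = 227.18° clockwise from north.

227°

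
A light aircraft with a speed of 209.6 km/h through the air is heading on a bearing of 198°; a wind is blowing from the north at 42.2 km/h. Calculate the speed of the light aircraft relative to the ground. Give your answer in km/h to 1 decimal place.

250.1 km/h

Taking east as x and north as y: velocity relative to the air = (-64.770, -199.341) km/h; the air relative to ground = (0.000, -42.200) km/h.
Velocity relative to ground = (-64.770, -199.341) + (0.000, -42.200) = (-64.770, -241.541) km/h.
Speed = |(-64.770, -241.541)| = 250.075 km/h.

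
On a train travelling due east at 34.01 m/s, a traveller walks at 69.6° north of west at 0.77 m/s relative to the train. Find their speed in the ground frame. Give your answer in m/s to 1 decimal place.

33.7 m/s

Taking east as x and north as y: train velocity = (34.010, 0.000) m/s; traveller velocity relative to train = (-0.268, 0.722) m/s.
Velocity relative to ground = (34.010, 0.000) + (-0.268, 0.722) = (33.742, 0.722) m/s.
Speed = |(33.742, 0.722)| = 33.749 m/s.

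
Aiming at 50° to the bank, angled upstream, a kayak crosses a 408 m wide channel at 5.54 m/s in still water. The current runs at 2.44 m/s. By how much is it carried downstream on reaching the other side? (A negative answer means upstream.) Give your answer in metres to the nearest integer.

-108 m

Perpendicular speed = 4.244 m/s; crossing time = 408 / 4.244 = 96.138 s.
Net downstream speed = -1.121 m/s.
Drift = -1.121 × 96.138 = -107.775 m (upstream).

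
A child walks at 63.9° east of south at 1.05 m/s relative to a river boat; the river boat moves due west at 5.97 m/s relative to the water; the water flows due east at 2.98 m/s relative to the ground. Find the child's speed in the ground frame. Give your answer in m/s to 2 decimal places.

2.10 m/s

In east/north components (m/s): child relative to river boat = (0.943, -0.462); river boat relative to water = (-5.970, 0.000); water relative to ground = (2.980, 0.000).
Sum = (-2.047, -0.462) m/s.
Speed = |(-2.047, -0.462)| = 2.099 m/s.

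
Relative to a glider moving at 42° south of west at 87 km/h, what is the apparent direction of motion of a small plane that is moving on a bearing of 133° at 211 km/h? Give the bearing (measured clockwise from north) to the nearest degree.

111°

Taking east as x and north as y: small plane velocity = (154.316, -143.902) km/h; glider velocity = (-64.654, -58.214) km/h.
Velocity of small plane relative to glider = (154.316, -143.902) − (-64.654, -58.214) = (218.969, -85.687) km/h.
Bearing = atan2(218.97, -85.69) = 111.37° clockwise from north.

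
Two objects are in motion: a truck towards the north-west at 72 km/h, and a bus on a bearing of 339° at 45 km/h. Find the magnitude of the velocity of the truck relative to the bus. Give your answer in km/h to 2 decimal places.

Taking east as x and north as y: truck velocity = (-50.912, 50.912) km/h; bus velocity = (-16.127, 42.011) km/h.
Velocity of truck relative to bus = (-50.912, 50.912) − (-16.127, 42.011) = (-34.785, 8.901) km/h.
Magnitude = |(-34.785, 8.901)| = 35.906 km/h.

35.91 km/h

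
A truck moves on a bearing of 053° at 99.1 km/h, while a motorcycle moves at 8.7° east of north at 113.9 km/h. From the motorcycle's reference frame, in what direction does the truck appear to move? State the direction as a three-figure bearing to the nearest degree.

131°

Taking east as x and north as y: truck velocity = (79.145, 59.640) km/h; motorcycle velocity = (17.229, 112.589) km/h.
Velocity of truck relative to motorcycle = (79.145, 59.640) − (17.229, 112.589) = (61.916, -52.950) km/h.
Bearing = atan2(61.92, -52.95) = 130.54° clockwise from north.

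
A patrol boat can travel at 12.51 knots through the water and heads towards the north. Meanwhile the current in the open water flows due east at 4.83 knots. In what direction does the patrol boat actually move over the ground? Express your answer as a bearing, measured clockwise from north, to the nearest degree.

Taking east as x and north as y: velocity relative to the water = (0.000, 12.510) knots; the water relative to ground = (4.830, 0.000) knots.
Velocity relative to ground = (0.000, 12.510) + (4.830, 0.000) = (4.830, 12.510) knots.
Bearing = atan2(4.83, 12.51) = 21.11° clockwise from north.

021°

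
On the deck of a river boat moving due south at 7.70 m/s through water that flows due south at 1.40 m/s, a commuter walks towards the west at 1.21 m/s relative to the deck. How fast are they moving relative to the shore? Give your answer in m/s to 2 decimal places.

9.18 m/s

In east/north components (m/s): commuter relative to river boat = (-1.210, 0.000); river boat relative to water = (0.000, -7.700); water relative to ground = (0.000, -1.400).
Sum = (-1.210, -9.100) m/s.
Speed = |(-1.210, -9.100)| = 9.180 m/s.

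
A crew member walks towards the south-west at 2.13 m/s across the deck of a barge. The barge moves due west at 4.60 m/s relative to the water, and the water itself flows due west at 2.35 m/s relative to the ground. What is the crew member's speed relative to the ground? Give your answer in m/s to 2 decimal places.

In east/north components (m/s): crew member relative to barge = (-1.506, -1.506); barge relative to water = (-4.600, 0.000); water relative to ground = (-2.350, 0.000).
Sum = (-8.456, -1.506) m/s.
Speed = |(-8.456, -1.506)| = 8.589 m/s.

8.59 m/s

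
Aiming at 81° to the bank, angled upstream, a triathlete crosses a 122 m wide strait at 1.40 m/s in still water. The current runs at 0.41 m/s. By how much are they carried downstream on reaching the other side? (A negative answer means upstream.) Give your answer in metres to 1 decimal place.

16.9 m

Perpendicular speed = 1.383 m/s; crossing time = 122 / 1.383 = 88.229 s.
Net downstream speed = 0.191 m/s.
Drift = 0.191 × 88.229 = 16.851 m (downstream).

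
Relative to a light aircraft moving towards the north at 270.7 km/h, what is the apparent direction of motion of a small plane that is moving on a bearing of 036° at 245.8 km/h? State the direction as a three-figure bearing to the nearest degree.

116°

Taking east as x and north as y: small plane velocity = (144.478, 198.856) km/h; light aircraft velocity = (0.000, 270.700) km/h.
Velocity of small plane relative to light aircraft = (144.478, 198.856) − (0.000, 270.700) = (144.478, -71.844) km/h.
Bearing = atan2(144.48, -71.84) = 116.44° clockwise from north.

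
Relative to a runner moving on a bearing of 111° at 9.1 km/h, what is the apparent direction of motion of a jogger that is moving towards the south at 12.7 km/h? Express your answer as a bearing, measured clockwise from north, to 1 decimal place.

222.0°

Taking east as x and north as y: jogger velocity = (0.000, -12.700) km/h; runner velocity = (8.496, -3.261) km/h.
Velocity of jogger relative to runner = (0.000, -12.700) − (8.496, -3.261) = (-8.496, -9.439) km/h.
Bearing = atan2(-8.50, -9.44) = 221.99° clockwise from north.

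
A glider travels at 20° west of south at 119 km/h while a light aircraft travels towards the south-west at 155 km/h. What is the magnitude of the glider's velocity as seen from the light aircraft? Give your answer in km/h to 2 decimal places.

68.94 km/h

Taking east as x and north as y: glider velocity = (-40.700, -111.823) km/h; light aircraft velocity = (-109.602, -109.602) km/h.
Velocity of glider relative to light aircraft = (-40.700, -111.823) − (-109.602, -109.602) = (68.901, -2.222) km/h.
Magnitude = |(68.901, -2.222)| = 68.937 km/h.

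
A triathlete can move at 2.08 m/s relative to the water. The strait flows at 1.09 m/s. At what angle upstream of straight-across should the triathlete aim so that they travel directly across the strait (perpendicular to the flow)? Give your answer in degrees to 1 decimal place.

31.6°

To cancel the current, the upstream component of the triathlete's velocity must equal the flow: 2.08 sin θ = 1.09.
sin θ = 1.09 / 2.08 = 0.5240.
θ = arcsin(0.5240) = 31.604°.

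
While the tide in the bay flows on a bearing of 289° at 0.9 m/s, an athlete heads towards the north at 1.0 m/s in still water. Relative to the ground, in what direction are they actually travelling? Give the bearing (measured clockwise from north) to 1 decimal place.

Taking east as x and north as y: velocity relative to the water = (0.000, 1.000) m/s; the water relative to ground = (-0.851, 0.293) m/s.
Velocity relative to ground = (0.000, 1.000) + (-0.851, 0.293) = (-0.851, 1.293) m/s.
Bearing = atan2(-0.85, 1.29) = 326.65° clockwise from north.

326.6°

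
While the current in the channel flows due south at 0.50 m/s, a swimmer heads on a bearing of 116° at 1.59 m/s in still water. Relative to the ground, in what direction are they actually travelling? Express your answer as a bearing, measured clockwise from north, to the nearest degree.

Taking east as x and north as y: velocity relative to the water = (1.429, -0.697) m/s; the water relative to ground = (0.000, -0.500) m/s.
Velocity relative to ground = (1.429, -0.697) + (0.000, -0.500) = (1.429, -1.197) m/s.
Bearing = atan2(1.43, -1.20) = 129.95° clockwise from north.

130°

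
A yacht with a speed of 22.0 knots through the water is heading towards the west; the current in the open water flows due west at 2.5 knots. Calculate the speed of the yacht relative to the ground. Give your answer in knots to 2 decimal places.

Taking east as x and north as y: velocity relative to the water = (-22.000, 0.000) knots; the water relative to ground = (-2.500, 0.000) knots.
Velocity relative to ground = (-22.000, 0.000) + (-2.500, 0.000) = (-24.500, 0.000) knots.
Speed = |(-24.500, 0.000)| = 24.500 knots.

24.50 knots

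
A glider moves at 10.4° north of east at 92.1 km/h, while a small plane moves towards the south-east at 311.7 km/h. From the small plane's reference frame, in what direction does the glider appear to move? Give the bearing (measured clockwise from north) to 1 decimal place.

331.3°

Taking east as x and north as y: glider velocity = (90.587, 16.626) km/h; small plane velocity = (220.405, -220.405) km/h.
Velocity of glider relative to small plane = (90.587, 16.626) − (220.405, -220.405) = (-129.818, 237.031) km/h.
Bearing = atan2(-129.82, 237.03) = 331.29° clockwise from north.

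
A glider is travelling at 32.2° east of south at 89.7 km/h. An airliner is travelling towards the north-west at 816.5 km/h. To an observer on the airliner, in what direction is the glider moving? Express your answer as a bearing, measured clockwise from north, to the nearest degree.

136°

Taking east as x and north as y: glider velocity = (47.799, -75.904) km/h; airliner velocity = (-577.353, 577.353) km/h.
Velocity of glider relative to airliner = (47.799, -75.904) − (-577.353, 577.353) = (625.152, -653.256) km/h.
Bearing = atan2(625.15, -653.26) = 136.26° clockwise from north.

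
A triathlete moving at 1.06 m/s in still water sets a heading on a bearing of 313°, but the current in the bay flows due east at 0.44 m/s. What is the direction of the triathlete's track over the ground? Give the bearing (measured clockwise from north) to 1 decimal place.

Taking east as x and north as y: velocity relative to the water = (-0.775, 0.723) m/s; the water relative to ground = (0.440, 0.000) m/s.
Velocity relative to ground = (-0.775, 0.723) + (0.440, 0.000) = (-0.335, 0.723) m/s.
Bearing = atan2(-0.34, 0.72) = 335.12° clockwise from north.

335.1°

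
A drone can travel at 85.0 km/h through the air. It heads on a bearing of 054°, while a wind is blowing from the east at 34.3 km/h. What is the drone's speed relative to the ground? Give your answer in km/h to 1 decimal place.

Taking east as x and north as y: velocity relative to the air = (68.766, 49.962) km/h; the air relative to ground = (-34.300, 0.000) km/h.
Velocity relative to ground = (68.766, 49.962) + (-34.300, 0.000) = (34.466, 49.962) km/h.
Speed = |(34.466, 49.962)| = 60.697 km/h.

60.7 km/h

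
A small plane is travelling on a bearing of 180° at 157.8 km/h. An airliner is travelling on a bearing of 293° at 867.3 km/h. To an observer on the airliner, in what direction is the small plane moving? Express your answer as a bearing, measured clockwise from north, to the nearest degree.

122°

Taking east as x and north as y: small plane velocity = (0.000, -157.800) km/h; airliner velocity = (-798.354, 338.881) km/h.
Velocity of small plane relative to airliner = (0.000, -157.800) − (-798.354, 338.881) = (798.354, -496.681) km/h.
Bearing = atan2(798.35, -496.68) = 121.89° clockwise from north.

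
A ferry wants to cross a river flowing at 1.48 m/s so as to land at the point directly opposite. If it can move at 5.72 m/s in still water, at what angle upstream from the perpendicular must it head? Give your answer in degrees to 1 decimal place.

15.0°

To cancel the current, the upstream component of the ferry's velocity must equal the flow: 5.72 sin θ = 1.48.
sin θ = 1.48 / 5.72 = 0.2587.
θ = arcsin(0.2587) = 14.995°.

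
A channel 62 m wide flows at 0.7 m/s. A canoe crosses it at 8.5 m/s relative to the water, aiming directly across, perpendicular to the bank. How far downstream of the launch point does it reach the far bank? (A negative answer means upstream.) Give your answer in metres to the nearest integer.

5 m

Perpendicular speed = 8.500 m/s; crossing time = 62 / 8.500 = 7.294 s.
Net downstream speed = 0.700 m/s.
Drift = 0.700 × 7.294 = 5.106 m (downstream).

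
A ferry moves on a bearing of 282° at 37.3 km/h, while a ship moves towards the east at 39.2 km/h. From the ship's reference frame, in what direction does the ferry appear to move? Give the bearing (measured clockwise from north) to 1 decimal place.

275.9°

Taking east as x and north as y: ferry velocity = (-36.485, 7.755) km/h; ship velocity = (39.200, 0.000) km/h.
Velocity of ferry relative to ship = (-36.485, 7.755) − (39.200, 0.000) = (-75.685, 7.755) km/h.
Bearing = atan2(-75.68, 7.76) = 275.85° clockwise from north.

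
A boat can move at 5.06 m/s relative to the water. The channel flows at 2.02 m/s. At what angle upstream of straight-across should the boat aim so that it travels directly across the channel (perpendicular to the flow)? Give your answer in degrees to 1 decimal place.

23.5°

To cancel the current, the upstream component of the boat's velocity must equal the flow: 5.06 sin θ = 2.02.
sin θ = 2.02 / 5.06 = 0.3992.
θ = arcsin(0.3992) = 23.529°.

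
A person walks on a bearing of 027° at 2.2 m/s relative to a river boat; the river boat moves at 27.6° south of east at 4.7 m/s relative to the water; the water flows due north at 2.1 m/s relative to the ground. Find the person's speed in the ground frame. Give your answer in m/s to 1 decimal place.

In east/north components (m/s): person relative to river boat = (0.999, 1.960); river boat relative to water = (4.165, -2.177); water relative to ground = (0.000, 2.100).
Sum = (5.164, 1.883) m/s.
Speed = |(5.164, 1.883)| = 5.496 m/s.

5.5 m/s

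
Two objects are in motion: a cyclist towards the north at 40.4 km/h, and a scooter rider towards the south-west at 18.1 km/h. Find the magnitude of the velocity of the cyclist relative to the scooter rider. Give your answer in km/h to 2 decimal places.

54.72 km/h

Taking east as x and north as y: cyclist velocity = (0.000, 40.400) km/h; scooter rider velocity = (-12.799, -12.799) km/h.
Velocity of cyclist relative to scooter rider = (0.000, 40.400) − (-12.799, -12.799) = (12.799, 53.199) km/h.
Magnitude = |(12.799, 53.199)| = 54.717 km/h.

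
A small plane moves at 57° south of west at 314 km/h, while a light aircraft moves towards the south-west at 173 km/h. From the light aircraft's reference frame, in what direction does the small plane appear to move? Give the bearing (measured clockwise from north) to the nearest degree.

199°

Taking east as x and north as y: small plane velocity = (-171.017, -263.343) km/h; light aircraft velocity = (-122.329, -122.329) km/h.
Velocity of small plane relative to light aircraft = (-171.017, -263.343) − (-122.329, -122.329) = (-48.687, -141.013) km/h.
Bearing = atan2(-48.69, -141.01) = 199.05° clockwise from north.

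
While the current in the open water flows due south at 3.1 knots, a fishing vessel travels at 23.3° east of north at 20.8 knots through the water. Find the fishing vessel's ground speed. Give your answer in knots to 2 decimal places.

Taking east as x and north as y: velocity relative to the water = (8.227, 19.104) knots; the water relative to ground = (0.000, -3.100) knots.
Velocity relative to ground = (8.227, 19.104) + (0.000, -3.100) = (8.227, 16.004) knots.
Speed = |(8.227, 16.004)| = 17.995 knots.

17.99 knots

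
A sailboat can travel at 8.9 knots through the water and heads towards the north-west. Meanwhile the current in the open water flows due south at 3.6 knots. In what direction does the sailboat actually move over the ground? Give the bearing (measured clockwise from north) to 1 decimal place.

Taking east as x and north as y: velocity relative to the water = (-6.293, 6.293) knots; the water relative to ground = (0.000, -3.600) knots.
Velocity relative to ground = (-6.293, 6.293) + (0.000, -3.600) = (-6.293, 2.693) knots.
Bearing = atan2(-6.29, 2.69) = 293.17° clockwise from north.

293.2°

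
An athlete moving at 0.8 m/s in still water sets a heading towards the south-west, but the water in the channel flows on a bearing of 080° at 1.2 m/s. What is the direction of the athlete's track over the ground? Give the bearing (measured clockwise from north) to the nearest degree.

120°

Taking east as x and north as y: velocity relative to the water = (-0.566, -0.566) m/s; the water relative to ground = (1.182, 0.208) m/s.
Velocity relative to ground = (-0.566, -0.566) + (1.182, 0.208) = (0.616, -0.357) m/s.
Bearing = atan2(0.62, -0.36) = 120.11° clockwise from north.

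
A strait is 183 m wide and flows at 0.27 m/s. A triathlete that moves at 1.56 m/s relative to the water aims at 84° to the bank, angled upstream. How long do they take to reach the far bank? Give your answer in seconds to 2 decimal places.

117.95 s

The component of the triathlete's velocity perpendicular to the bank is 1.56 × sin 84° = 1.551 m/s.
Only the cross-stream component determines the crossing time; the current contributes nothing perpendicular to the bank.
Time = 183 / 1.551 = 117.954 s.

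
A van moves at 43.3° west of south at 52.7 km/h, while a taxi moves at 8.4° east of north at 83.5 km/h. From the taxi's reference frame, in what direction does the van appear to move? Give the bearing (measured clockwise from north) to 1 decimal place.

201.8°

Taking east as x and north as y: van velocity = (-36.143, -38.354) km/h; taxi velocity = (12.198, 82.604) km/h.
Velocity of van relative to taxi = (-36.143, -38.354) − (12.198, 82.604) = (-48.341, -120.958) km/h.
Bearing = atan2(-48.34, -120.96) = 201.78° clockwise from north.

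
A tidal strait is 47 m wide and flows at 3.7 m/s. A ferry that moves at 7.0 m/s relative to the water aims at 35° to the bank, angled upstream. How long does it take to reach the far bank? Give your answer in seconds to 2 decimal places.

The component of the ferry's velocity perpendicular to the bank is 7.0 × sin 35° = 4.015 m/s.
The current is parallel to the bank, so it does not affect the crossing time.
Time = 47 / 4.015 = 11.706 s.

11.71 s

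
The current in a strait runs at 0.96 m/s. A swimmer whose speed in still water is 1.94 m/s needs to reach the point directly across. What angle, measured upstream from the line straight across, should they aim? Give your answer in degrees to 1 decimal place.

29.7°

To cancel the current, the upstream component of the swimmer's velocity must equal the flow: 1.94 sin θ = 0.96.
sin θ = 0.96 / 1.94 = 0.4948.
θ = arcsin(0.4948) = 29.660°.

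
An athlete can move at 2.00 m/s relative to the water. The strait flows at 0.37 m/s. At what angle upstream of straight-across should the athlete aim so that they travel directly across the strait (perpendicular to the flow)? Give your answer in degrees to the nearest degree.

To cancel the current, the upstream component of the athlete's velocity must equal the flow: 2.00 sin θ = 0.37.
sin θ = 0.37 / 2.00 = 0.1850.
θ = arcsin(0.1850) = 10.661°.

11°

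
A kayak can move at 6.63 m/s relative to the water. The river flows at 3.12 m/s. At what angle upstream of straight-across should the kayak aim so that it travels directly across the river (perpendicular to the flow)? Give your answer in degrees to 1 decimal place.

28.1°

To cancel the current, the upstream component of the kayak's velocity must equal the flow: 6.63 sin θ = 3.12.
sin θ = 3.12 / 6.63 = 0.4706.
θ = arcsin(0.4706) = 28.072°.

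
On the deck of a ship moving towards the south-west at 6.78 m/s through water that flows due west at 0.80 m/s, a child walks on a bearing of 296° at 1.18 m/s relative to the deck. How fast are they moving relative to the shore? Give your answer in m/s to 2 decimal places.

7.91 m/s

In east/north components (m/s): child relative to ship = (-1.061, 0.517); ship relative to water = (-4.794, -4.794); water relative to ground = (-0.800, 0.000).
Sum = (-6.655, -4.277) m/s.
Speed = |(-6.655, -4.277)| = 7.911 m/s.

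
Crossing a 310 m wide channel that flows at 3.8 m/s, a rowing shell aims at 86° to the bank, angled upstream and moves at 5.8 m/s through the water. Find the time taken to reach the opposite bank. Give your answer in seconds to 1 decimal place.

The component of the rowing shell's velocity perpendicular to the bank is 5.8 × sin 86° = 5.786 m/s.
The current is parallel to the bank, so it does not affect the crossing time.
Time = 310 / 5.786 = 53.579 s.

53.6 s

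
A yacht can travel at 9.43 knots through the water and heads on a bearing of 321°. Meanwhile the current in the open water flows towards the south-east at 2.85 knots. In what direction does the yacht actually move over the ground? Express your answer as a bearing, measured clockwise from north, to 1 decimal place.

323.6°

Taking east as x and north as y: velocity relative to the water = (-5.934, 7.328) knots; the water relative to ground = (2.015, -2.015) knots.
Velocity relative to ground = (-5.934, 7.328) + (2.015, -2.015) = (-3.919, 5.313) knots.
Bearing = atan2(-3.92, 5.31) = 323.59° clockwise from north.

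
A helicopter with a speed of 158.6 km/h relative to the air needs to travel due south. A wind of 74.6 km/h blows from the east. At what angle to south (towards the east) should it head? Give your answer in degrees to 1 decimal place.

The wind pushes perpendicular to the desired track; the heading must have a component into the wind equal to 74.6 km/h: 158.6 sin θ = 74.6.
sin θ = 0.4704, so θ = 28.058°.

28.1°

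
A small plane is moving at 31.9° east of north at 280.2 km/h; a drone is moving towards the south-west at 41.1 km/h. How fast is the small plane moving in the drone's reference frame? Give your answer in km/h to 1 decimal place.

Taking east as x and north as y: small plane velocity = (148.068, 237.882) km/h; drone velocity = (-29.062, -29.062) km/h.
Velocity of small plane relative to drone = (148.068, 237.882) − (-29.062, -29.062) = (177.131, 266.944) km/h.
Magnitude = |(177.131, 266.944)| = 320.366 km/h.

320.4 km/h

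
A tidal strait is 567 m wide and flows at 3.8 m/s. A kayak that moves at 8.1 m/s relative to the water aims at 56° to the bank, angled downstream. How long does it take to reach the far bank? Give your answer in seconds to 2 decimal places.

The component of the kayak's velocity perpendicular to the bank is 8.1 × sin 56° = 6.715 m/s.
The current is parallel to the bank, so it does not affect the crossing time.
Time = 567 / 6.715 = 84.435 s.

84.44 s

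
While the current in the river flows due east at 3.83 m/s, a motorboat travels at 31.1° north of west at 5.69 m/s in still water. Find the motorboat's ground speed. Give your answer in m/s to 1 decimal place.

Taking east as x and north as y: velocity relative to the water = (-4.872, 2.939) m/s; the water relative to ground = (3.830, 0.000) m/s.
Velocity relative to ground = (-4.872, 2.939) + (3.830, 0.000) = (-1.042, 2.939) m/s.
Speed = |(-1.042, 2.939)| = 3.118 m/s.

3.1 m/s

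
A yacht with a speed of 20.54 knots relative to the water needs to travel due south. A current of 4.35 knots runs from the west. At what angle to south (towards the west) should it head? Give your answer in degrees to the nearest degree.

12°

The current pushes perpendicular to the desired track; the heading must have a component into the current equal to 4.35 knots: 20.54 sin θ = 4.35.
sin θ = 0.2118, so θ = 12.227°.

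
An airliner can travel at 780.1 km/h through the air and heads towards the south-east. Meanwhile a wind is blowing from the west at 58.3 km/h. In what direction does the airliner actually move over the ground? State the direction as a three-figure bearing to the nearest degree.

132°

Taking east as x and north as y: velocity relative to the air = (551.614, -551.614) km/h; the air relative to ground = (58.300, 0.000) km/h.
Velocity relative to ground = (551.614, -551.614) + (58.300, 0.000) = (609.914, -551.614) km/h.
Bearing = atan2(609.91, -551.61) = 132.13° clockwise from north.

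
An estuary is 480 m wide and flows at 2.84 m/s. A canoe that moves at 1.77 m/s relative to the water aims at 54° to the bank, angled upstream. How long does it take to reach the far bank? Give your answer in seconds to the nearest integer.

The component of the canoe's velocity perpendicular to the bank is 1.77 × sin 54° = 1.432 m/s.
The flow acts along the bank and has no component across it.
Time = 480 / 1.432 = 335.205 s.

335 s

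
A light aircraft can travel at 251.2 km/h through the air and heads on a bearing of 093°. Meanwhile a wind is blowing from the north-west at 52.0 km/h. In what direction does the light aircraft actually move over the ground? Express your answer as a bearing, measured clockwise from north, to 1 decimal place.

099.8°

Taking east as x and north as y: velocity relative to the air = (250.856, -13.147) km/h; the air relative to ground = (36.770, -36.770) km/h.
Velocity relative to ground = (250.856, -13.147) + (36.770, -36.770) = (287.625, -49.916) km/h.
Bearing = atan2(287.63, -49.92) = 99.85° clockwise from north.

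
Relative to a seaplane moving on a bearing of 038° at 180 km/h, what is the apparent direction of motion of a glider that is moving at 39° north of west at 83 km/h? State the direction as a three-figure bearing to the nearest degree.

Taking east as x and north as y: glider velocity = (-64.503, 52.234) km/h; seaplane velocity = (110.819, 141.842) km/h.
Velocity of glider relative to seaplane = (-64.503, 52.234) − (110.819, 141.842) = (-175.322, -89.608) km/h.
Bearing = atan2(-175.32, -89.61) = 242.93° clockwise from north.

243°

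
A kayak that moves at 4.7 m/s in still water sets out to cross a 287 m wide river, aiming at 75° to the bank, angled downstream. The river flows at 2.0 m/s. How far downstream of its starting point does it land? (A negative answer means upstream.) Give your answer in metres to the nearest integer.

203 m

Perpendicular speed = 4.540 m/s; crossing time = 287 / 4.540 = 63.218 s.
Net downstream speed = 3.216 m/s.
Drift = 3.216 × 63.218 = 203.337 m (downstream).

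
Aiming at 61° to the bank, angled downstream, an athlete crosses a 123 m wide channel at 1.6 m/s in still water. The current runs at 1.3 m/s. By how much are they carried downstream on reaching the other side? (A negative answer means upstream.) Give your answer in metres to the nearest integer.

182 m

Perpendicular speed = 1.399 m/s; crossing time = 123 / 1.399 = 87.895 s.
Net downstream speed = 2.076 m/s.
Drift = 2.076 × 87.895 = 182.444 m (downstream).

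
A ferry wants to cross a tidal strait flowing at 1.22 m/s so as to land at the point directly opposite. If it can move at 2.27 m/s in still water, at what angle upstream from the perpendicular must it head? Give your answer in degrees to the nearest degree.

To cancel the current, the upstream component of the ferry's velocity must equal the flow: 2.27 sin θ = 1.22.
sin θ = 1.22 / 2.27 = 0.5374.
θ = arcsin(0.5374) = 32.510°.

33°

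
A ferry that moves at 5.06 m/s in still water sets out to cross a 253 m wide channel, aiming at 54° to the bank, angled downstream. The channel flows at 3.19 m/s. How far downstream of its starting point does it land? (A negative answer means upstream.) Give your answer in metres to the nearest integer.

381 m

Perpendicular speed = 4.094 m/s; crossing time = 253 / 4.094 = 61.803 s.
Net downstream speed = 6.164 m/s.
Drift = 6.164 × 61.803 = 380.968 m (downstream).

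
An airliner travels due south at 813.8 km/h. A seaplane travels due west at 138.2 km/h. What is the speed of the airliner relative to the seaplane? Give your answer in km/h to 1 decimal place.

Taking east as x and north as y: airliner velocity = (0.000, -813.800) km/h; seaplane velocity = (-138.200, 0.000) km/h.
Velocity of airliner relative to seaplane = (0.000, -813.800) − (-138.200, 0.000) = (138.200, -813.800) km/h.
Magnitude = |(138.200, -813.800)| = 825.451 km/h.

825.5 km/h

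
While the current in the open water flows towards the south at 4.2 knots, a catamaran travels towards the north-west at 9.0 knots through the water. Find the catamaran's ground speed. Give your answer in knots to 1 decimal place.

6.7 knots

Taking east as x and north as y: velocity relative to the water = (-6.364, 6.364) knots; the water relative to ground = (0.000, -4.200) knots.
Velocity relative to ground = (-6.364, 6.364) + (0.000, -4.200) = (-6.364, 2.164) knots.
Speed = |(-6.364, 2.164)| = 6.722 knots.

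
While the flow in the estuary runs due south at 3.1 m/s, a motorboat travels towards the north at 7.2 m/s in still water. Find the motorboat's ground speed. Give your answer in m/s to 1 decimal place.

Taking east as x and north as y: velocity relative to the water = (0.000, 7.200) m/s; the water relative to ground = (0.000, -3.100) m/s.
Velocity relative to ground = (0.000, 7.200) + (0.000, -3.100) = (0.000, 4.100) m/s.
Speed = |(0.000, 4.100)| = 4.100 m/s.

4.1 m/s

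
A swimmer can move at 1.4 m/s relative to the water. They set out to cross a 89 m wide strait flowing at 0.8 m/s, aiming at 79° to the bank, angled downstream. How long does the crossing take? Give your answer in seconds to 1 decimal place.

64.8 s

The component of the swimmer's velocity perpendicular to the bank is 1.4 × sin 79° = 1.374 m/s.
Only the cross-stream component determines the crossing time; the current contributes nothing perpendicular to the bank.
Time = 89 / 1.374 = 64.761 s.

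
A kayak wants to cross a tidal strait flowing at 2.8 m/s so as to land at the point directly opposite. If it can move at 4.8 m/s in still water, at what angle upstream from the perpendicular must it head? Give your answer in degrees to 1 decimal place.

To cancel the current, the upstream component of the kayak's velocity must equal the flow: 4.8 sin θ = 2.8.
sin θ = 2.8 / 4.8 = 0.5833.
θ = arcsin(0.5833) = 35.685°.

35.7°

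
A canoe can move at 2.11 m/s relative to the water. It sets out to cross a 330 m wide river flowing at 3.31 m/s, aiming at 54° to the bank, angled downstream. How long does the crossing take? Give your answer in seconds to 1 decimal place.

193.3 s

The component of the canoe's velocity perpendicular to the bank is 2.11 × sin 54° = 1.707 m/s.
The current is parallel to the bank, so it does not affect the crossing time.
Time = 330 / 1.707 = 193.319 s.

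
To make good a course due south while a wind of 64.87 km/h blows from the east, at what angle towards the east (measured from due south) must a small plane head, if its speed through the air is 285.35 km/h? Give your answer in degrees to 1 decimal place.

The wind pushes perpendicular to the desired track; the heading must have a component into the wind equal to 64.87 km/h: 285.35 sin θ = 64.87.
sin θ = 0.2273, so θ = 13.140°.

13.1°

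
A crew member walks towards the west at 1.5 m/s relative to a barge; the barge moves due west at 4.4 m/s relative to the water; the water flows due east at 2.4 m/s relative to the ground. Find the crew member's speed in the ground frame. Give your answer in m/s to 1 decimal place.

In east/north components (m/s): crew member relative to barge = (-1.500, 0.000); barge relative to water = (-4.400, 0.000); water relative to ground = (2.400, 0.000).
Sum = (-3.500, 0.000) m/s.
Speed = |(-3.500, 0.000)| = 3.500 m/s.

3.5 m/s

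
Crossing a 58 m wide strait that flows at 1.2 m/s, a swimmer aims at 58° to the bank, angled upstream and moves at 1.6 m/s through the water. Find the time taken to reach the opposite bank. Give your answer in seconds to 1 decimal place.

42.7 s

The component of the swimmer's velocity perpendicular to the bank is 1.6 × sin 58° = 1.357 m/s.
The flow acts along the bank and has no component across it.
Time = 58 / 1.357 = 42.745 s.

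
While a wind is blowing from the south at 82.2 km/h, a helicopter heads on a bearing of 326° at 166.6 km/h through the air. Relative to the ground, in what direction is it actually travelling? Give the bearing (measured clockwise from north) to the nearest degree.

337°

Taking east as x and north as y: velocity relative to the air = (-93.162, 138.118) km/h; the air relative to ground = (0.000, 82.200) km/h.
Velocity relative to ground = (-93.162, 138.118) + (0.000, 82.200) = (-93.162, 220.318) km/h.
Bearing = atan2(-93.16, 220.32) = 337.08° clockwise from north.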